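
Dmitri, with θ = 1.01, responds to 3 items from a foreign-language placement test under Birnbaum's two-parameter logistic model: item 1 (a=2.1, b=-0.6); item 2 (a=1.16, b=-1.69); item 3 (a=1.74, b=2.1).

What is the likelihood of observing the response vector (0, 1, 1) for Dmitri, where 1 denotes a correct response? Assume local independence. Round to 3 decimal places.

P(θ) = 1 / (1 + exp(−a(θ − b)))
P_1 = 1/(1+e^{-3.3810}) = 0.9671
P_2 = 1/(1+e^{-3.1320}) = 0.9582
P_3 = 1/(1+e^{1.8966}) = 0.1305
L = (1−P_1) × P_2 × P_3 = 0.0329 × 0.9582 × 0.1305 = 0.00411

0.004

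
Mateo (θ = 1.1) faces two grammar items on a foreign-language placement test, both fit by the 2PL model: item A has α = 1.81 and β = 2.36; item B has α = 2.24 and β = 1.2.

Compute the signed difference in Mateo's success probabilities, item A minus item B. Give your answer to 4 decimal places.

-0.3515

P(θ) = 1 / (1 + exp(−α(θ − β)))
P_A = 0.0927
P_B = 0.4442
P_A − P_B = -0.3515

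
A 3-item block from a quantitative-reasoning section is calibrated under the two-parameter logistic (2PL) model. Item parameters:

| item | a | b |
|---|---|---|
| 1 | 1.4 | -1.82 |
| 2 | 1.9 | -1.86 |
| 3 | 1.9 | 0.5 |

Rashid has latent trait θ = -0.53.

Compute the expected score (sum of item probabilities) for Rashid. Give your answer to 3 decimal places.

1.909

P(θ) = 1 / (1 + exp(−a(θ − b)))
P_1 = 1/(1+e^{-1.8060}) = 0.8589
P_2 = 1/(1+e^{-2.5270}) = 0.9260
P_3 = 1/(1+e^{1.9570}) = 0.1238
E[score] = 0.8589 + 0.9260 + 0.1238 = 1.9087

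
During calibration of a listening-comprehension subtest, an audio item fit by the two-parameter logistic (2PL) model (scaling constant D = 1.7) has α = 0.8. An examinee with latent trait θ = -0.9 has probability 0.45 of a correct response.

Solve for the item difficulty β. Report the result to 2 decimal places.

P(θ) = 1 / (1 + exp(−D·α(θ − β)))
logit(0.45) = ln(0.45/0.55) = -0.2007
β = θ − logit/(1.7·α) = -0.9 − (-0.2007)/1.3600 = -0.7524

-0.75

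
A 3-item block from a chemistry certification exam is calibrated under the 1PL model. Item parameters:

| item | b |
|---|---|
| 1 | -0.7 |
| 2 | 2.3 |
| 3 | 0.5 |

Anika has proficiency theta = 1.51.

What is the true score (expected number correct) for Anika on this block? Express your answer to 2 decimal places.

1.95

P(theta) = 1 / (1 + exp(−(theta − b)))
P_1 = 1/(1+e^{-2.2100}) = 0.9011
P_2 = 1/(1+e^{0.7900}) = 0.3122
P_3 = 1/(1+e^{-1.0100}) = 0.7330
E[score] = 0.9011 + 0.3122 + 0.7330 = 1.9463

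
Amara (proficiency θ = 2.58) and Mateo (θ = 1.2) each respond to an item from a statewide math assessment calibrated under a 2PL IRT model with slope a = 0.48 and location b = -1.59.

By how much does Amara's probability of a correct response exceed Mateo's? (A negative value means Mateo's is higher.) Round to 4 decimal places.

0.0886

P(θ) = 1 / (1 + exp(−a(θ − b)))
P(Amara) = 0.8810  [exponent 2.0016]
P(Mateo) = 0.7924  [exponent 1.3392]
Difference = 0.8810 − 0.7924 = 0.0886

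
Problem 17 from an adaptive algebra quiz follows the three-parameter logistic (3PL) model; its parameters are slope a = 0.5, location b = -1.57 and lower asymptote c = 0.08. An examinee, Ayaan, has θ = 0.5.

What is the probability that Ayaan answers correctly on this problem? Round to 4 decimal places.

0.7589

P(θ) = c + (1 − c) · 1 / (1 + exp(−a(θ − b)))
Exponent: 0.5 × (0.5 − (-1.57)) = 1.0350
1/(1 + e^{-1.0350}) = 0.7379
P = 0.08 + 0.92 × 0.7379 = 0.7589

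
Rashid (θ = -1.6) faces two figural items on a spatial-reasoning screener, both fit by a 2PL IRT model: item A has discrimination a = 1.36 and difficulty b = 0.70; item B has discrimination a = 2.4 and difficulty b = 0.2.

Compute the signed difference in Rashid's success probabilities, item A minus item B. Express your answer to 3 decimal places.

P(θ) = 1 / (1 + exp(−a(θ − b)))
P_A = 0.0420
P_B = 0.0131
P_A − P_B = 0.0288

0.029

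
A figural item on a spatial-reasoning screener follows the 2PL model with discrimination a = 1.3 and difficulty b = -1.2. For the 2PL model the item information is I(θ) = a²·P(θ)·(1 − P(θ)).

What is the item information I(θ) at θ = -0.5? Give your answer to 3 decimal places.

0.346

P = 1/(1+e^{-0.9100}) = 0.7130
P(1−P) = 0.7130 × 0.2870 = 0.2046
I = a² × P(1−P) = 1.3² × 0.2046 = 0.34583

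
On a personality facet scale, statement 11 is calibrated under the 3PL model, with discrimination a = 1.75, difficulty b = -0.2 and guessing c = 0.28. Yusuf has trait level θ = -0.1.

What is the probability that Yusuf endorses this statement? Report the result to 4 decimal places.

0.6714

P(θ) = c + (1 − c) · 1 / (1 + exp(−a(θ − b)))
Exponent: 1.75 × (-0.1 − (-0.2)) = 0.1750
1/(1 + e^{-0.1750}) = 0.5436
P = 0.28 + 0.72 × 0.5436 = 0.6714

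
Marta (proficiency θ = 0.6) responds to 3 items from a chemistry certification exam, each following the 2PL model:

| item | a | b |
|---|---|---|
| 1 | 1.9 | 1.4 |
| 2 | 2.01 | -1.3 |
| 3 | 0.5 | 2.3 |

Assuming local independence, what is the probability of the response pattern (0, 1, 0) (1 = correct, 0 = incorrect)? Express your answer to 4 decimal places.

0.5625

P(θ) = 1 / (1 + exp(−a(θ − b)))
P_1 = 1/(1+e^{1.5200}) = 0.1795
P_2 = 1/(1+e^{-3.8190}) = 0.9785
P_3 = 1/(1+e^{0.8500}) = 0.2994
L = (1−P_1) × P_2 × (1−P_3) = 0.8205 × 0.9785 × 0.7006 = 0.56250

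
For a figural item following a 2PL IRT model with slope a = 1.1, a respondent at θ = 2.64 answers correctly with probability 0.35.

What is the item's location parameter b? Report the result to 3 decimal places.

P(θ) = 1 / (1 + exp(−a(θ − b)))
logit(0.35) = ln(0.35/0.65) = -0.6190
b = θ − logit/(a) = 2.64 − (-0.6190)/1.1000 = 3.2028

3.203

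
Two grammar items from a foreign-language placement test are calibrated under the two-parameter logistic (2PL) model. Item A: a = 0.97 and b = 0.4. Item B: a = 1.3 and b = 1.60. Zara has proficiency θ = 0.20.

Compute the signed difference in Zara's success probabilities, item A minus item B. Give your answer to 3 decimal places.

P(θ) = 1 / (1 + exp(−a(θ − b)))
P_A = 0.4517
P_B = 0.1394
P_A − P_B = 0.3122

0.312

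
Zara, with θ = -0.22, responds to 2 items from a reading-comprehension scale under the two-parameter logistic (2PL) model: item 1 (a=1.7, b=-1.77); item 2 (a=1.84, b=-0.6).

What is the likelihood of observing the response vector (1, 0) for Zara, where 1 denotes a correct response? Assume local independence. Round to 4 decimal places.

0.3098

P(θ) = 1 / (1 + exp(−a(θ − b)))
P_1 = 1/(1+e^{-2.6350}) = 0.9331
P_2 = 1/(1+e^{-0.6992}) = 0.6680
L = P_1 × (1−P_2) = 0.9331 × 0.3320 = 0.30977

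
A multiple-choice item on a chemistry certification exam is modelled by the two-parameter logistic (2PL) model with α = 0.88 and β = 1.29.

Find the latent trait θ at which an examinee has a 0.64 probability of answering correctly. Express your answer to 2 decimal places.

P(θ) = 1 / (1 + exp(−α(θ − β)))
logit = ln(0.6400/0.3600) = 0.5754
θ = β + logit/(α) = 1.29 + 0.5754/0.8800 = 1.9438

1.94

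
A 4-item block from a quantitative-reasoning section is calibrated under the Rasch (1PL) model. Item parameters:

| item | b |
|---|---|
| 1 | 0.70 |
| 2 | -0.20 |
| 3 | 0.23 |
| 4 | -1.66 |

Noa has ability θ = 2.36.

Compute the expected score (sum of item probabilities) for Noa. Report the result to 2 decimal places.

P(θ) = 1 / (1 + exp(−(θ − b)))
P_1 = 1/(1+e^{-1.6600}) = 0.8402
P_2 = 1/(1+e^{-2.5600}) = 0.9282
P_3 = 1/(1+e^{-2.1300}) = 0.8938
P_4 = 1/(1+e^{-4.0200}) = 0.9824
E[score] = 0.8402 + 0.9282 + 0.8938 + 0.9824 = 3.6446

3.64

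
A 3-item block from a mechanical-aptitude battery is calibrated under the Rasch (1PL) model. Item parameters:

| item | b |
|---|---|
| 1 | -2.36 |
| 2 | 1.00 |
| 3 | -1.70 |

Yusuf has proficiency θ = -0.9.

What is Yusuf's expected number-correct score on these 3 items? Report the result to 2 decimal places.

1.63

P(θ) = 1 / (1 + exp(−(θ − b)))
P_1 = 1/(1+e^{-1.4600}) = 0.8115
P_2 = 1/(1+e^{1.9000}) = 0.1301
P_3 = 1/(1+e^{-0.8000}) = 0.6900
E[score] = 0.8115 + 0.1301 + 0.6900 = 1.6316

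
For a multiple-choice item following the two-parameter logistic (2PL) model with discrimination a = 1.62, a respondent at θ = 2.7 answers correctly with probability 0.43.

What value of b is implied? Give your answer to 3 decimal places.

2.874

P(θ) = 1 / (1 + exp(−a(θ − b)))
logit(0.43) = ln(0.43/0.57) = -0.2819
b = θ − logit/(a) = 2.7 − (-0.2819)/1.6200 = 2.8740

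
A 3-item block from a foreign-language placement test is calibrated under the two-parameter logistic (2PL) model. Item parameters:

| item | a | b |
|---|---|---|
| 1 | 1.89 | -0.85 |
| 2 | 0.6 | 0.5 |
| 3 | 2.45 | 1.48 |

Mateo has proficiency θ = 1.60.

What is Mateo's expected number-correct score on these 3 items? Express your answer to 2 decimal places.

P(θ) = 1 / (1 + exp(−a(θ − b)))
P_1 = 1/(1+e^{-4.6305}) = 0.9903
P_2 = 1/(1+e^{-0.6600}) = 0.6593
P_3 = 1/(1+e^{-0.2940}) = 0.5730
E[score] = 0.9903 + 0.6593 + 0.5730 = 2.2226

2.22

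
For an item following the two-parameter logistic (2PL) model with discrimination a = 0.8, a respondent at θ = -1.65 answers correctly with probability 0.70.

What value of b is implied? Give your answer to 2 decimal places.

P(θ) = 1 / (1 + exp(−a(θ − b)))
logit(0.70) = ln(0.70/0.30) = 0.8473
b = θ − logit/(a) = -1.65 − 0.8473/0.8000 = -2.7091

-2.71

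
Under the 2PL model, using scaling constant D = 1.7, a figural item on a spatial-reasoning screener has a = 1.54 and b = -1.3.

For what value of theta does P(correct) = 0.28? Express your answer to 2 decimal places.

P(theta) = 1 / (1 + exp(−D·a(theta − b)))
logit = ln(0.2800/0.7200) = -0.9445
theta = b + logit/(1.7·a) = -1.3 + (-0.9445)/2.6180 = -1.6608

-1.66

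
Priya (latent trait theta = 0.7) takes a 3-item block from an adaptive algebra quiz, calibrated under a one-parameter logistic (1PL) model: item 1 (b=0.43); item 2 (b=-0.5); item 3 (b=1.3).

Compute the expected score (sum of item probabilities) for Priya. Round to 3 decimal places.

1.690

P(theta) = 1 / (1 + exp(−(theta − b)))
P_1 = 1/(1+e^{-0.2700}) = 0.5671
P_2 = 1/(1+e^{-1.2000}) = 0.7685
P_3 = 1/(1+e^{0.6000}) = 0.3543
E[score] = 0.5671 + 0.7685 + 0.3543 = 1.6900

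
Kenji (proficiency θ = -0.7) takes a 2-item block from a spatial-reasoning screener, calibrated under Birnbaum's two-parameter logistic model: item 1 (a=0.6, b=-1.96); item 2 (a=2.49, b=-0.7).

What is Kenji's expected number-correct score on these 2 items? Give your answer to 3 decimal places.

1.180

P(θ) = 1 / (1 + exp(−a(θ − b)))
P_1 = 1/(1+e^{-0.7560}) = 0.6805
P_2 = 1/(1+e^{0.0000}) = 0.5000
E[score] = 0.6805 + 0.5000 = 1.1805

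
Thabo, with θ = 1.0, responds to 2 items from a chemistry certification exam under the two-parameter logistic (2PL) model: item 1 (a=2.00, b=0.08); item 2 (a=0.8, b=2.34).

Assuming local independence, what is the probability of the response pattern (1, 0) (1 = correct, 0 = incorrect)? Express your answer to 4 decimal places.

0.6429

P(θ) = 1 / (1 + exp(−a(θ − b)))
P_1 = 1/(1+e^{-1.8400}) = 0.8629
P_2 = 1/(1+e^{1.0720}) = 0.2550
L = P_1 × (1−P_2) = 0.8629 × 0.7450 = 0.64288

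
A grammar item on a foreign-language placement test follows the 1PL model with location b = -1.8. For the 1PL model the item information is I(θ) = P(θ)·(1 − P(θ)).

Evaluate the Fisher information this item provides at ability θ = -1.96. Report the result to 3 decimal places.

P = 1/(1+e^{0.1600}) = 0.4601
P(1−P) = 0.4601 × 0.5399 = 0.2484
I = P(1−P) = 0.24841

0.248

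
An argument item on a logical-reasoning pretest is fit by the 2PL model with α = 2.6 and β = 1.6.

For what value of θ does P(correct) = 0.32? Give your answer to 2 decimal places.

1.31

P(θ) = 1 / (1 + exp(−α(θ − β)))
logit = ln(0.3200/0.6800) = -0.7538
θ = β + logit/(α) = 1.6 + (-0.7538)/2.6000 = 1.3101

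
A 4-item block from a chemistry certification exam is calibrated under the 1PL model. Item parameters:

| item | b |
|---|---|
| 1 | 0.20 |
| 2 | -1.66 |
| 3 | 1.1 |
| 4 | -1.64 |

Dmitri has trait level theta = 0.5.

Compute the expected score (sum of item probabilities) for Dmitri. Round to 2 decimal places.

P(theta) = 1 / (1 + exp(−(theta − b)))
P_1 = 1/(1+e^{-0.3000}) = 0.5744
P_2 = 1/(1+e^{-2.1600}) = 0.8966
P_3 = 1/(1+e^{0.6000}) = 0.3543
P_4 = 1/(1+e^{-2.1400}) = 0.8947
E[score] = 0.5744 + 0.8966 + 0.3543 + 0.8947 = 2.7201

2.72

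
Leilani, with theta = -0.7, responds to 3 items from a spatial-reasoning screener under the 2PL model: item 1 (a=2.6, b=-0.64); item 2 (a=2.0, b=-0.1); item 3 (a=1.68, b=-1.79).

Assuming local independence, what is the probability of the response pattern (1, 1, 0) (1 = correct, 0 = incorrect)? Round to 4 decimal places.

P(theta) = 1 / (1 + exp(−a(theta − b)))
P_1 = 1/(1+e^{0.1560}) = 0.4611
P_2 = 1/(1+e^{1.2000}) = 0.2315
P_3 = 1/(1+e^{-1.8312}) = 0.8619
L = P_1 × P_2 × (1−P_3) = 0.4611 × 0.2315 × 0.1381 = 0.01474

0.0147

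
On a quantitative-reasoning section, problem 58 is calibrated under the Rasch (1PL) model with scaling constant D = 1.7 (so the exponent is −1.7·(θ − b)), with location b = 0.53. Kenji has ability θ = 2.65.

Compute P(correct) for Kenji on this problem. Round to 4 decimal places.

P(θ) = 1 / (1 + exp(−D·(θ − b)))
Exponent: 1.7 × (2.65 − 0.53) = 3.6040
1/(1 + e^{-3.6040}) = 0.9735
P = 0.9735

0.9735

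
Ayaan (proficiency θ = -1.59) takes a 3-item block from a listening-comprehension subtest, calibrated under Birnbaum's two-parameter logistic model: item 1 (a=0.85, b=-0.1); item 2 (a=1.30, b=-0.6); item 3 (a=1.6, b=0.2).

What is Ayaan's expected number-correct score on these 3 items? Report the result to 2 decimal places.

0.49

P(θ) = 1 / (1 + exp(−a(θ − b)))
P_1 = 1/(1+e^{1.2665}) = 0.2199
P_2 = 1/(1+e^{1.2870}) = 0.2164
P_3 = 1/(1+e^{2.8640}) = 0.0540
E[score] = 0.2199 + 0.2164 + 0.0540 = 0.4902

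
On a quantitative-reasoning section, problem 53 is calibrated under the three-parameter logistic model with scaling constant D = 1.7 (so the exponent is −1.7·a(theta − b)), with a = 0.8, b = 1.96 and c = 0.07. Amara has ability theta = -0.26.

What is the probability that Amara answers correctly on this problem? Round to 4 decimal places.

P(theta) = c + (1 − c) · 1 / (1 + exp(−D·a(theta − b)))
Exponent: 1.7 × 0.8 × (-0.26 − 1.96) = -3.0192
1/(1 + e^{3.0192}) = 0.0466
P = 0.07 + 0.93 × 0.0466 = 0.1133

0.1133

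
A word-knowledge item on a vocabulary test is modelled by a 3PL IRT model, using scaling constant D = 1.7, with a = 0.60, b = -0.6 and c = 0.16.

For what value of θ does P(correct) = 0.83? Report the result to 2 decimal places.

0.74

P(θ) = c + (1 − c) · 1 / (1 + exp(−D·a(θ − b)))
Remove guessing floor: (0.83 − 0.16)/(1 − 0.16) = 0.7976
logit = ln(0.7976/0.2024) = 1.3715
θ = b + logit/(1.7·a) = -0.6 + 1.3715/1.0200 = 0.7446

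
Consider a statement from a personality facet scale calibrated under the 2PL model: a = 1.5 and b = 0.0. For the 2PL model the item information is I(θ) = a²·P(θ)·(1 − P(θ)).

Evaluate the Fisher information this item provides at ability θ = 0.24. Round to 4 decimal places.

P = 1/(1+e^{-0.3600}) = 0.5890
P(1−P) = 0.5890 × 0.4110 = 0.2421
I = a² × P(1−P) = 1.5² × 0.2421 = 0.54466

0.5447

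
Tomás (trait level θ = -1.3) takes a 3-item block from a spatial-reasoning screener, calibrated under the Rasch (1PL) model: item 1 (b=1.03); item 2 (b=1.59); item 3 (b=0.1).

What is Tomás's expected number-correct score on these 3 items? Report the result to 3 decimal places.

0.339

P(θ) = 1 / (1 + exp(−(θ − b)))
P_1 = 1/(1+e^{2.3300}) = 0.0887
P_2 = 1/(1+e^{2.8900}) = 0.0527
P_3 = 1/(1+e^{1.4000}) = 0.1978
E[score] = 0.0887 + 0.0527 + 0.1978 = 0.3391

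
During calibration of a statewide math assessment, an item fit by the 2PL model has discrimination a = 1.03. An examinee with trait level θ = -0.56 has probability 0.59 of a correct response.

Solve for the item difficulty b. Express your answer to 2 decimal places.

-0.91

P(θ) = 1 / (1 + exp(−a(θ − b)))
logit(0.59) = ln(0.59/0.41) = 0.3640
b = θ − logit/(a) = -0.56 − 0.3640/1.0300 = -0.9134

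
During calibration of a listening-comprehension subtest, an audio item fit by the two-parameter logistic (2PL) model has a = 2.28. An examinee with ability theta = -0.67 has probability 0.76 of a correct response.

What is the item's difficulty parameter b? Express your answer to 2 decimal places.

-1.18

P(theta) = 1 / (1 + exp(−a(theta − b)))
logit(0.76) = ln(0.76/0.24) = 1.1527
b = theta − logit/(a) = -0.67 − 1.1527/2.2800 = -1.1756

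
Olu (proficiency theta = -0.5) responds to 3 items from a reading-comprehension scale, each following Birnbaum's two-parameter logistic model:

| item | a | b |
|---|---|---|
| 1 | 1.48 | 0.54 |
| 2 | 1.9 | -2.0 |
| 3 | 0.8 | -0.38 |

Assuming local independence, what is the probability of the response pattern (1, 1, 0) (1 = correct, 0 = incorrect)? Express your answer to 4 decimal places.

P(theta) = 1 / (1 + exp(−a(theta − b)))
P_1 = 1/(1+e^{1.5392}) = 0.1767
P_2 = 1/(1+e^{-2.8500}) = 0.9453
P_3 = 1/(1+e^{0.0960}) = 0.4760
L = P_1 × P_2 × (1−P_3) = 0.1767 × 0.9453 × 0.5240 = 0.08750

0.0875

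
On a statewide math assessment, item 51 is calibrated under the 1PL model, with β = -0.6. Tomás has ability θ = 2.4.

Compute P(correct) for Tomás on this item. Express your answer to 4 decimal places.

0.9526

P(θ) = 1 / (1 + exp(−(θ − β)))
Exponent: (2.4 − (-0.6)) = 3.0000
1/(1 + e^{-3.0000}) = 0.9526
P = 0.9526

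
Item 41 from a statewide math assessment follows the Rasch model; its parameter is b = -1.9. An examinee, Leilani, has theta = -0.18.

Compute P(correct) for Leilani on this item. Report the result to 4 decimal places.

0.8481

P(theta) = 1 / (1 + exp(−(theta − b)))
Exponent: (-0.18 − (-1.9)) = 1.7200
1/(1 + e^{-1.7200}) = 0.8481
P = 0.8481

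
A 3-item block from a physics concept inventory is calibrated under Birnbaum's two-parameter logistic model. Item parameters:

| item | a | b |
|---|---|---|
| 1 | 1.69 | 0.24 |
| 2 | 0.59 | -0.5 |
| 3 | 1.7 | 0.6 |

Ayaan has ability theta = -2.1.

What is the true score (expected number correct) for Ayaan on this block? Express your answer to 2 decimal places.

0.31

P(theta) = 1 / (1 + exp(−a(theta − b)))
P_1 = 1/(1+e^{3.9546}) = 0.0188
P_2 = 1/(1+e^{0.9440}) = 0.2801
P_3 = 1/(1+e^{4.5900}) = 0.0101
E[score] = 0.0188 + 0.2801 + 0.0101 = 0.3089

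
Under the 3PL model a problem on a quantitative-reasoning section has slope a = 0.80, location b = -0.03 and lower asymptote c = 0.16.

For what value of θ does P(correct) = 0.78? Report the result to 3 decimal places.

P(θ) = c + (1 − c) · 1 / (1 + exp(−a(θ − b)))
Remove guessing floor: (0.78 − 0.16)/(1 − 0.16) = 0.7381
logit = ln(0.7381/0.2619) = 1.0361
θ = b + logit/(a) = -0.03 + 1.0361/0.8000 = 1.2651

1.265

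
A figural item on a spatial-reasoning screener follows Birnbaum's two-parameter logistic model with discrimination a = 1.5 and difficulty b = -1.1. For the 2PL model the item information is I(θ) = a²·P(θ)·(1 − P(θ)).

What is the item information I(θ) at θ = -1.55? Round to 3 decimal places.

0.503

P = 1/(1+e^{0.6750}) = 0.3374
P(1−P) = 0.3374 × 0.6626 = 0.2236
I = a² × P(1−P) = 1.5² × 0.2236 = 0.50300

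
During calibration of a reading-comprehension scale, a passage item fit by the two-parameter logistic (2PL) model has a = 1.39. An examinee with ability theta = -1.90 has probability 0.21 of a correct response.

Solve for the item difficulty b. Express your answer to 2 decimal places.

-0.95

P(theta) = 1 / (1 + exp(−a(theta − b)))
logit(0.21) = ln(0.21/0.79) = -1.3249
b = theta − logit/(a) = -1.90 − (-1.3249)/1.3900 = -0.9468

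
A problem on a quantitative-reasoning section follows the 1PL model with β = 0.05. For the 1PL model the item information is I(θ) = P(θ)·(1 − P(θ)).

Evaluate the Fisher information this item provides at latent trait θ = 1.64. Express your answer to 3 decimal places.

P = 1/(1+e^{-1.5900}) = 0.8306
P(1−P) = 0.8306 × 0.1694 = 0.1407
I = P(1−P) = 0.14069

0.141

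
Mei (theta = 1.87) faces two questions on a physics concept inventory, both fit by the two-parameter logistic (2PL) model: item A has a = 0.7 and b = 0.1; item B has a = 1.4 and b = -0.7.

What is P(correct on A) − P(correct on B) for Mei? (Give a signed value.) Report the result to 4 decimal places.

-0.1980

P(theta) = 1 / (1 + exp(−a(theta − b)))
P_A = 0.7754
P_B = 0.9734
P_A − P_B = -0.1980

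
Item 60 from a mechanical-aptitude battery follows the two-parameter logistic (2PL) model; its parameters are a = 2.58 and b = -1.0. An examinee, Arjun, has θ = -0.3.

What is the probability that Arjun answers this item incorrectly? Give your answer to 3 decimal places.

P(θ) = 1 / (1 + exp(−a(θ − b)))
Exponent: 2.58 × (-0.3 − (-1.0)) = 1.8060
1/(1 + e^{-1.8060}) = 0.8589
P(incorrect) = 1 − 0.8589 = 0.1411

0.141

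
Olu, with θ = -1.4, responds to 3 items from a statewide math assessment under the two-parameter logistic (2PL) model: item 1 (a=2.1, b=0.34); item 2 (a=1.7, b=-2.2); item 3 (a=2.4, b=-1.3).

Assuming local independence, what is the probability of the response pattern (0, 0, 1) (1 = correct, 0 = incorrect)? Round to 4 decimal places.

0.0877

P(θ) = 1 / (1 + exp(−a(θ − b)))
P_1 = 1/(1+e^{3.6540}) = 0.0252
P_2 = 1/(1+e^{-1.3600}) = 0.7958
P_3 = 1/(1+e^{0.2400}) = 0.4403
L = (1−P_1) × (1−P_2) × P_3 = 0.9748 × 0.2042 × 0.4403 = 0.08766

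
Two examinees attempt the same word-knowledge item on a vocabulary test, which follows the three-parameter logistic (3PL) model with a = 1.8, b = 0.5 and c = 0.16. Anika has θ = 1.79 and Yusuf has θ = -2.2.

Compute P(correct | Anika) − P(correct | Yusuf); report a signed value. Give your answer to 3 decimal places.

0.759

P(θ) = c + (1 − c) · 1 / (1 + exp(−a(θ − b)))
P(Anika) = 0.9250  [exponent 2.3220]
P(Yusuf) = 0.1665  [exponent -4.8600]
Difference = 0.9250 − 0.1665 = 0.7585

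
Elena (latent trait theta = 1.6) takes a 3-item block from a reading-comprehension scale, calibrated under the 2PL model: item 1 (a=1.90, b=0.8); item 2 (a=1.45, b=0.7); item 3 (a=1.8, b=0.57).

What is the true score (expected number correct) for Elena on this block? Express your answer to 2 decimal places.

2.47

P(theta) = 1 / (1 + exp(−a(theta − b)))
P_1 = 1/(1+e^{-1.5200}) = 0.8205
P_2 = 1/(1+e^{-1.3050}) = 0.7867
P_3 = 1/(1+e^{-1.8540}) = 0.8646
E[score] = 0.8205 + 0.7867 + 0.8646 = 2.4718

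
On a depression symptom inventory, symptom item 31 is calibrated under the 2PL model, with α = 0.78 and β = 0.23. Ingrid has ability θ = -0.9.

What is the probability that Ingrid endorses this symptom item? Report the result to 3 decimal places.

P(θ) = 1 / (1 + exp(−α(θ − β)))
Exponent: 0.78 × (-0.9 − 0.23) = -0.8814
1/(1 + e^{0.8814}) = 0.2929

0.293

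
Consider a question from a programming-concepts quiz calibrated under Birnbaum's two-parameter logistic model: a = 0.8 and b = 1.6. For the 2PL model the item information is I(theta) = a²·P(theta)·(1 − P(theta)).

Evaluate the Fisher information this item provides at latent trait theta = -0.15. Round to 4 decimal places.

0.1016

P = 1/(1+e^{1.4000}) = 0.1978
P(1−P) = 0.1978 × 0.8022 = 0.1587
I = a² × P(1−P) = 0.8² × 0.1587 = 0.10156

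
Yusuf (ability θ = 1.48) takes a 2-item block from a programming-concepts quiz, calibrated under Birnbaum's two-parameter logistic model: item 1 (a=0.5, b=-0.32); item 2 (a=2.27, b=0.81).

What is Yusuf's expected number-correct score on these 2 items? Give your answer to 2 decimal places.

P(θ) = 1 / (1 + exp(−a(θ − b)))
P_1 = 1/(1+e^{-0.9000}) = 0.7109
P_2 = 1/(1+e^{-1.5209}) = 0.8207
E[score] = 0.7109 + 0.8207 = 1.5316

1.53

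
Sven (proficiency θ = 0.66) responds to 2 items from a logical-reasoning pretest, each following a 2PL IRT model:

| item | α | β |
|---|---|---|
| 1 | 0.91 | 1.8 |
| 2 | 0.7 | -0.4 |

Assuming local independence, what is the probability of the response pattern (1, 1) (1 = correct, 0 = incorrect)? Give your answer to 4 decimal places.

0.1773

P(θ) = 1 / (1 + exp(−α(θ − β)))
P_1 = 1/(1+e^{1.0374}) = 0.2617
P_2 = 1/(1+e^{-0.7420}) = 0.6774
L = P_1 × P_2 = 0.2617 × 0.6774 = 0.17725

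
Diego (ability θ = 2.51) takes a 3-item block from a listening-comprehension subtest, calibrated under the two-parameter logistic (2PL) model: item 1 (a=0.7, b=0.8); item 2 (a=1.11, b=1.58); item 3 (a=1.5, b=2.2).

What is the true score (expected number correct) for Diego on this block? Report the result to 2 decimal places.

P(θ) = 1 / (1 + exp(−a(θ − b)))
P_1 = 1/(1+e^{-1.1970}) = 0.7680
P_2 = 1/(1+e^{-1.0323}) = 0.7374
P_3 = 1/(1+e^{-0.4650}) = 0.6142
E[score] = 0.7680 + 0.7374 + 0.6142 = 2.1196

2.12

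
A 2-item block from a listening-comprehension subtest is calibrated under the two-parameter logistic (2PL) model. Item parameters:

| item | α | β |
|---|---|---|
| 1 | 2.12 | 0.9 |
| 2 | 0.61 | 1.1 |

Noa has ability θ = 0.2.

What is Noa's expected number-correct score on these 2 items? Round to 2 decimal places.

0.55

P(θ) = 1 / (1 + exp(−α(θ − β)))
P_1 = 1/(1+e^{1.4840}) = 0.1848
P_2 = 1/(1+e^{0.5490}) = 0.3661
E[score] = 0.1848 + 0.3661 = 0.5509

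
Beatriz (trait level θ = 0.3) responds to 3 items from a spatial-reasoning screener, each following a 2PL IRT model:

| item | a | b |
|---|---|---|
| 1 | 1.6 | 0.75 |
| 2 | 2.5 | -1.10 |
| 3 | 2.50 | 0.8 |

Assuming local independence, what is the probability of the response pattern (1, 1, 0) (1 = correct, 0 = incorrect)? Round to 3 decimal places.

P(θ) = 1 / (1 + exp(−a(θ − b)))
P_1 = 1/(1+e^{0.7200}) = 0.3274
P_2 = 1/(1+e^{-3.5000}) = 0.9707
P_3 = 1/(1+e^{1.2500}) = 0.2227
L = P_1 × P_2 × (1−P_3) = 0.3274 × 0.9707 × 0.7773 = 0.24702

0.247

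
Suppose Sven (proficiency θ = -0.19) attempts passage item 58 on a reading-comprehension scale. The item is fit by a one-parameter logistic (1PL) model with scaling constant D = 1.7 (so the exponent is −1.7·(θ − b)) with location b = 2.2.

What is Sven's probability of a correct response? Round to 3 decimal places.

0.017

P(θ) = 1 / (1 + exp(−D·(θ − b)))
Exponent: 1.7 × (-0.19 − 2.2) = -4.0630
1/(1 + e^{4.0630}) = 0.0169
P = 0.0169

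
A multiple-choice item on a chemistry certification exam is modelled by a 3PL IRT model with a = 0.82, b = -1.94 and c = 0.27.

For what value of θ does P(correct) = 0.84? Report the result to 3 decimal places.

P(θ) = c + (1 − c) · 1 / (1 + exp(−a(θ − b)))
Remove guessing floor: (0.84 − 0.27)/(1 − 0.27) = 0.7808
logit = ln(0.7808/0.2192) = 1.2705
θ = b + logit/(a) = -1.94 + 1.2705/0.8200 = -0.3907

-0.391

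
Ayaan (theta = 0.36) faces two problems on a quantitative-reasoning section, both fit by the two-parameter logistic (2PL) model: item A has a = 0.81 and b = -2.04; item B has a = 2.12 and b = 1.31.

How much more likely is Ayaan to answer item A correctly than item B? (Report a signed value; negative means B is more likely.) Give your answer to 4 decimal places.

0.7571

P(theta) = 1 / (1 + exp(−a(theta − b)))
P_A = 0.8748
P_B = 0.1177
P_A − P_B = 0.7571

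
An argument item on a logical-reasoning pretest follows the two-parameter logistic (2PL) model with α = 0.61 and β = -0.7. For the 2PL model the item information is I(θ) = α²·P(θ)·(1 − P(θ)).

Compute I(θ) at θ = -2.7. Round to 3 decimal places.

P = 1/(1+e^{1.2200}) = 0.2279
P(1−P) = 0.2279 × 0.7721 = 0.1760
I = α² × P(1−P) = 0.61² × 0.1760 = 0.06548

0.065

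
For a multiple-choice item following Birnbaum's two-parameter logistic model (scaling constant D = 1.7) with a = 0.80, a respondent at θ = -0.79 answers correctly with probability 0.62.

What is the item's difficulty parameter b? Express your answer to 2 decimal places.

P(θ) = 1 / (1 + exp(−D·a(θ − b)))
logit(0.62) = ln(0.62/0.38) = 0.4895
b = θ − logit/(1.7·a) = -0.79 − 0.4895/1.3600 = -1.1500

-1.15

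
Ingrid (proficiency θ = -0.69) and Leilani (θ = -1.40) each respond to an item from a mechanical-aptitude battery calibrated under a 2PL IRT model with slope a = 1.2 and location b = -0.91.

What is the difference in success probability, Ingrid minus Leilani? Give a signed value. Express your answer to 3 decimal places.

0.209

P(θ) = 1 / (1 + exp(−a(θ − b)))
P(Ingrid) = 0.5656  [exponent 0.2640]
P(Leilani) = 0.3571  [exponent -0.5880]
Difference = 0.5656 − 0.3571 = 0.2085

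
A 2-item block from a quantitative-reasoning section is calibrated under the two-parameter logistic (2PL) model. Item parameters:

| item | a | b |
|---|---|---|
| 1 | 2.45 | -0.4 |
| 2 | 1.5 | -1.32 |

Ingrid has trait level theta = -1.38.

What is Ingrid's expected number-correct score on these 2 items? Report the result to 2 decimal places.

0.56

P(theta) = 1 / (1 + exp(−a(theta − b)))
P_1 = 1/(1+e^{2.4010}) = 0.0831
P_2 = 1/(1+e^{0.0900}) = 0.4775
E[score] = 0.0831 + 0.4775 = 0.5606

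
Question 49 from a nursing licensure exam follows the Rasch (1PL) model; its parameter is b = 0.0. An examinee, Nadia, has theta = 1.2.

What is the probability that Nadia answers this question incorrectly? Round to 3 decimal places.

P(theta) = 1 / (1 + exp(−(theta − b)))
Exponent: (1.2 − 0.0) = 1.2000
1/(1 + e^{-1.2000}) = 0.7685
P = 0.7685
P(incorrect) = 1 − 0.7685 = 0.2315

0.231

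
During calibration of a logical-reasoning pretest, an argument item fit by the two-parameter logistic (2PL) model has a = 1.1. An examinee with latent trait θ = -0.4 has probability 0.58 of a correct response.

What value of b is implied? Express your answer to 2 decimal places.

-0.69

P(θ) = 1 / (1 + exp(−a(θ − b)))
logit(0.58) = ln(0.58/0.42) = 0.3228
b = θ − logit/(a) = -0.4 − 0.3228/1.1000 = -0.6934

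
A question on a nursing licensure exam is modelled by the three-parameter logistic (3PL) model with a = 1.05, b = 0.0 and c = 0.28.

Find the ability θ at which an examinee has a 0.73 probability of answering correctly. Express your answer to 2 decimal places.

P(θ) = c + (1 − c) · 1 / (1 + exp(−a(θ − b)))
Remove guessing floor: (0.73 − 0.28)/(1 − 0.28) = 0.6250
logit = ln(0.6250/0.3750) = 0.5108
θ = b + logit/(a) = 0.0 + 0.5108/1.0500 = 0.4865

0.49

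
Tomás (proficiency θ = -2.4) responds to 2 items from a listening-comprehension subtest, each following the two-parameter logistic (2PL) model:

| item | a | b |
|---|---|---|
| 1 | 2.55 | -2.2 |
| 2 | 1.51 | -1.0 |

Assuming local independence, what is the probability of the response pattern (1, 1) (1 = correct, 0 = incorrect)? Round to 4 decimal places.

P(θ) = 1 / (1 + exp(−a(θ − b)))
P_1 = 1/(1+e^{0.5100}) = 0.3752
P_2 = 1/(1+e^{2.1140}) = 0.1077
L = P_1 × P_2 = 0.3752 × 0.1077 = 0.04042

0.0404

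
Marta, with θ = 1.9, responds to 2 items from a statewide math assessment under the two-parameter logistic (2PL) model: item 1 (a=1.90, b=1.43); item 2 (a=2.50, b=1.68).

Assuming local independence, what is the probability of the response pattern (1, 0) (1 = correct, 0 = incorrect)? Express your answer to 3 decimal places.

P(θ) = 1 / (1 + exp(−a(θ − b)))
P_1 = 1/(1+e^{-0.8930}) = 0.7095
P_2 = 1/(1+e^{-0.5500}) = 0.6341
L = P_1 × (1−P_2) = 0.7095 × 0.3659 = 0.25958

0.260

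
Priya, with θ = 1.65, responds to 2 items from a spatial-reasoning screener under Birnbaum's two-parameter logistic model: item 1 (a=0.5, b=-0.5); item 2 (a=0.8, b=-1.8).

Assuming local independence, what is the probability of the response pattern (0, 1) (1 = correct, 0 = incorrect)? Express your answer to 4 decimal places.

0.2393

P(θ) = 1 / (1 + exp(−a(θ − b)))
P_1 = 1/(1+e^{-1.0750}) = 0.7455
P_2 = 1/(1+e^{-2.7600}) = 0.9405
L = (1−P_1) × P_2 = 0.2545 × 0.9405 = 0.23931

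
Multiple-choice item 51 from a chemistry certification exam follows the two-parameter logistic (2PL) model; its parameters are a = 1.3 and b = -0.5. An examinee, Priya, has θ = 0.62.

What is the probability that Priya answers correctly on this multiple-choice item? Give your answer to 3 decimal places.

P(θ) = 1 / (1 + exp(−a(θ − b)))
Exponent: 1.3 × (0.62 − (-0.5)) = 1.4560
1/(1 + e^{-1.4560}) = 0.8109

0.811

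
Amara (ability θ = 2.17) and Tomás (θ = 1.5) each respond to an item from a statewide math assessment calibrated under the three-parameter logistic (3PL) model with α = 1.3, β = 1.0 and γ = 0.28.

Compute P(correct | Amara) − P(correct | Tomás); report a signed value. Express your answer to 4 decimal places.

0.1178

P(θ) = γ + (1 − γ) · 1 / (1 + exp(−α(θ − β)))
P(Amara) = 0.8709  [exponent 1.5210]
P(Tomás) = 0.7530  [exponent 0.6500]
Difference = 0.8709 − 0.7530 = 0.1178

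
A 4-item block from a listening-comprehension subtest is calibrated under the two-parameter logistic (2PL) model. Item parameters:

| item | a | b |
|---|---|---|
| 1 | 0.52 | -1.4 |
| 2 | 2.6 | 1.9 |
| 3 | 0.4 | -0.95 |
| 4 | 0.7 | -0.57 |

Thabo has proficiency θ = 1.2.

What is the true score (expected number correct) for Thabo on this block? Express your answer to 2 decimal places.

2.41

P(θ) = 1 / (1 + exp(−a(θ − b)))
P_1 = 1/(1+e^{-1.3520}) = 0.7945
P_2 = 1/(1+e^{1.8200}) = 0.1394
P_3 = 1/(1+e^{-0.8600}) = 0.7027
P_4 = 1/(1+e^{-1.2390}) = 0.7754
E[score] = 0.7945 + 0.1394 + 0.7027 + 0.7754 = 2.4119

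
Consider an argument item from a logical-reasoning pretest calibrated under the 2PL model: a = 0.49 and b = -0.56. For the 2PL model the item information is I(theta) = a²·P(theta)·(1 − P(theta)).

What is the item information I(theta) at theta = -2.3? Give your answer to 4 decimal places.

P = 1/(1+e^{0.8526}) = 0.2989
P(1−P) = 0.2989 × 0.7011 = 0.2096
I = a² × P(1−P) = 0.49² × 0.2096 = 0.05031

0.0503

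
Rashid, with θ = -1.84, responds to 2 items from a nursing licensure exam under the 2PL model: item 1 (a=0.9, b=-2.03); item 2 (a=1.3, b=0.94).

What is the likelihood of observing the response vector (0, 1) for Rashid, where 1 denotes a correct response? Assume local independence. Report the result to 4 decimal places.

P(θ) = 1 / (1 + exp(−a(θ − b)))
P_1 = 1/(1+e^{-0.1710}) = 0.5426
P_2 = 1/(1+e^{3.6140}) = 0.0262
L = (1−P_1) × P_2 = 0.4574 × 0.0262 = 0.01200

0.0120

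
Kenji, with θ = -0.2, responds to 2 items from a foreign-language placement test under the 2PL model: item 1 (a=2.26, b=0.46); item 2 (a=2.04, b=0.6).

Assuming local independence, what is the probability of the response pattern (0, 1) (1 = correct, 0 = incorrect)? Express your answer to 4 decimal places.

0.1335

P(θ) = 1 / (1 + exp(−a(θ − b)))
P_1 = 1/(1+e^{1.4916}) = 0.1837
P_2 = 1/(1+e^{1.6320}) = 0.1636
L = (1−P_1) × P_2 = 0.8163 × 0.1636 = 0.13351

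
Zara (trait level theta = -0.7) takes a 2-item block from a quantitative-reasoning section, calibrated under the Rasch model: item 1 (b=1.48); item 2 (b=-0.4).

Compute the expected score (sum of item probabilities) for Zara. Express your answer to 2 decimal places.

P(theta) = 1 / (1 + exp(−(theta − b)))
P_1 = 1/(1+e^{2.1800}) = 0.1016
P_2 = 1/(1+e^{0.3000}) = 0.4256
E[score] = 0.1016 + 0.4256 = 0.5271

0.53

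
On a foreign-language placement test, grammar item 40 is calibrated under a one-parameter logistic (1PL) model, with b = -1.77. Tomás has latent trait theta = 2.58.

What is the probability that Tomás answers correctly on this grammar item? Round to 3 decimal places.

0.987

P(theta) = 1 / (1 + exp(−(theta − b)))
Exponent: (2.58 − (-1.77)) = 4.3500
1/(1 + e^{-4.3500}) = 0.9873
P = 0.9873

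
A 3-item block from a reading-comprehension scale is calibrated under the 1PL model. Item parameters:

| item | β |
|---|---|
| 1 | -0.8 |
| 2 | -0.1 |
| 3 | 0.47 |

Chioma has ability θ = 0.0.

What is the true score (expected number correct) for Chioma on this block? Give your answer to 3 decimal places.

P(θ) = 1 / (1 + exp(−(θ − β)))
P_1 = 1/(1+e^{-0.8000}) = 0.6900
P_2 = 1/(1+e^{-0.1000}) = 0.5250
P_3 = 1/(1+e^{0.4700}) = 0.3846
E[score] = 0.6900 + 0.5250 + 0.3846 = 1.5996

1.600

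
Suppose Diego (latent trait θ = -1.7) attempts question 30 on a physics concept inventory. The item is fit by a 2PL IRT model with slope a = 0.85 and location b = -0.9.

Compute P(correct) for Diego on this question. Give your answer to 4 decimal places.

P(θ) = 1 / (1 + exp(−a(θ − b)))
Exponent: 0.85 × (-1.7 − (-0.9)) = -0.6800
1/(1 + e^{0.6800}) = 0.3363

0.3363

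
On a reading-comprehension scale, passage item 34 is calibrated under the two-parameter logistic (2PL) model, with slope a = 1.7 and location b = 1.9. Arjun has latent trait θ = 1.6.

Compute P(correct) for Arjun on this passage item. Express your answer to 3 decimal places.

0.375

P(θ) = 1 / (1 + exp(−a(θ − b)))
Exponent: 1.7 × (1.6 − 1.9) = -0.5100
1/(1 + e^{0.5100}) = 0.3752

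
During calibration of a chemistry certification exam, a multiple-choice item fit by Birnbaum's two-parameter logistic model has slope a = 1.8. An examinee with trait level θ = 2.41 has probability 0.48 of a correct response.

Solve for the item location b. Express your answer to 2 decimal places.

2.45

P(θ) = 1 / (1 + exp(−a(θ − b)))
logit(0.48) = ln(0.48/0.52) = -0.0800
b = θ − logit/(a) = 2.41 − (-0.0800)/1.8000 = 2.4545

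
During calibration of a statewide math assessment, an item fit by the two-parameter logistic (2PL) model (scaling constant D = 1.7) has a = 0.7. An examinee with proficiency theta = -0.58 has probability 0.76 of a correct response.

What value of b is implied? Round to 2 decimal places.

-1.55

P(theta) = 1 / (1 + exp(−D·a(theta − b)))
logit(0.76) = ln(0.76/0.24) = 1.1527
b = theta − logit/(1.7·a) = -0.58 − 1.1527/1.1900 = -1.5486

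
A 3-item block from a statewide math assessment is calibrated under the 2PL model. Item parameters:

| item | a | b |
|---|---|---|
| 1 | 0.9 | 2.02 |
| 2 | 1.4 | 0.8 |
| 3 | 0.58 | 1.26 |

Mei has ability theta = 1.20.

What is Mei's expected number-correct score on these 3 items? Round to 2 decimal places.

1.45

P(theta) = 1 / (1 + exp(−a(theta − b)))
P_1 = 1/(1+e^{0.7380}) = 0.3234
P_2 = 1/(1+e^{-0.5600}) = 0.6365
P_3 = 1/(1+e^{0.0348}) = 0.4913
E[score] = 0.3234 + 0.6365 + 0.4913 = 1.4512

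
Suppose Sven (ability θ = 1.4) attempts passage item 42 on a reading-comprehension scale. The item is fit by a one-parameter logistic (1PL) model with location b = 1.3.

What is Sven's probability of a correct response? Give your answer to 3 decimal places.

P(θ) = 1 / (1 + exp(−(θ − b)))
Exponent: (1.4 − 1.3) = 0.1000
1/(1 + e^{-0.1000}) = 0.5250
P = 0.5250

0.525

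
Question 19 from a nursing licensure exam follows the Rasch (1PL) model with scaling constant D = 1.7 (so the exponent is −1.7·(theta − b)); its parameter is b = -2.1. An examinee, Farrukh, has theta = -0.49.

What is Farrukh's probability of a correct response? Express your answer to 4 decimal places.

P(theta) = 1 / (1 + exp(−D·(theta − b)))
Exponent: 1.7 × (-0.49 − (-2.1)) = 2.7370
1/(1 + e^{-2.7370}) = 0.9392
P = 0.9392

0.9392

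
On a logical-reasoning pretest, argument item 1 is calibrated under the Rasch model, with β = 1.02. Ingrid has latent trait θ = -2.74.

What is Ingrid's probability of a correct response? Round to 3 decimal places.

P(θ) = 1 / (1 + exp(−(θ − β)))
Exponent: (-2.74 − 1.02) = -3.7600
1/(1 + e^{3.7600}) = 0.0228
P = 0.0228

0.023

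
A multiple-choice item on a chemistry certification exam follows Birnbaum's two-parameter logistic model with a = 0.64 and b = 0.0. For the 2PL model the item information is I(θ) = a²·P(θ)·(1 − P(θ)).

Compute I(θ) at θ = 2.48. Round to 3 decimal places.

P = 1/(1+e^{-1.5872}) = 0.8302
P(1−P) = 0.8302 × 0.1698 = 0.1410
I = a² × P(1−P) = 0.64² × 0.1410 = 0.05773

0.058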